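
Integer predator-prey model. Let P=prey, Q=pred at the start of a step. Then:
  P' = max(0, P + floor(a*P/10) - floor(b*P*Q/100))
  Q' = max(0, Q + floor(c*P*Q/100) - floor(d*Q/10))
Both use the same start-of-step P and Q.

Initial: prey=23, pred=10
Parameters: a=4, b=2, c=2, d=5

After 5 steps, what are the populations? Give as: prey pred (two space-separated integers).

Step 1: prey: 23+9-4=28; pred: 10+4-5=9
Step 2: prey: 28+11-5=34; pred: 9+5-4=10
Step 3: prey: 34+13-6=41; pred: 10+6-5=11
Step 4: prey: 41+16-9=48; pred: 11+9-5=15
Step 5: prey: 48+19-14=53; pred: 15+14-7=22

Answer: 53 22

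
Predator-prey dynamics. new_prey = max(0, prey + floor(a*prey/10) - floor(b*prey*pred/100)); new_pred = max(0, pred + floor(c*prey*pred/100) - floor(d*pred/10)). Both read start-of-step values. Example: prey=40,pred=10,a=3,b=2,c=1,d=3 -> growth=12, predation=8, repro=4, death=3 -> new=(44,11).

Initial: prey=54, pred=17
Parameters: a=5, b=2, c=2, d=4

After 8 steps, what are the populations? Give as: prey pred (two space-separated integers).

Step 1: prey: 54+27-18=63; pred: 17+18-6=29
Step 2: prey: 63+31-36=58; pred: 29+36-11=54
Step 3: prey: 58+29-62=25; pred: 54+62-21=95
Step 4: prey: 25+12-47=0; pred: 95+47-38=104
Step 5: prey: 0+0-0=0; pred: 104+0-41=63
Step 6: prey: 0+0-0=0; pred: 63+0-25=38
Step 7: prey: 0+0-0=0; pred: 38+0-15=23
Step 8: prey: 0+0-0=0; pred: 23+0-9=14

Answer: 0 14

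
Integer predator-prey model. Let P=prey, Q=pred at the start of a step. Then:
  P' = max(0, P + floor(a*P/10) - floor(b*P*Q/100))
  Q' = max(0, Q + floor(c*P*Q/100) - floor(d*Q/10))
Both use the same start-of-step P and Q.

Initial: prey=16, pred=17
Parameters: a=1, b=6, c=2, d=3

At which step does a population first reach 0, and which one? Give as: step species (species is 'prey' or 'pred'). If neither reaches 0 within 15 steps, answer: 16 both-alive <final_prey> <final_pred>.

Answer: 2 prey

Derivation:
Step 1: prey: 16+1-16=1; pred: 17+5-5=17
Step 2: prey: 1+0-1=0; pred: 17+0-5=12
First extinction: prey at step 2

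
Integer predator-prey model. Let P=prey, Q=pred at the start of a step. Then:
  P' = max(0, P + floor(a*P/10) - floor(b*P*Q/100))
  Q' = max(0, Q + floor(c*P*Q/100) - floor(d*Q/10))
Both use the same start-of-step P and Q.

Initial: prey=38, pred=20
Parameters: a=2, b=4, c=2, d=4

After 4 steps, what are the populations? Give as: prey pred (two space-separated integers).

Step 1: prey: 38+7-30=15; pred: 20+15-8=27
Step 2: prey: 15+3-16=2; pred: 27+8-10=25
Step 3: prey: 2+0-2=0; pred: 25+1-10=16
Step 4: prey: 0+0-0=0; pred: 16+0-6=10

Answer: 0 10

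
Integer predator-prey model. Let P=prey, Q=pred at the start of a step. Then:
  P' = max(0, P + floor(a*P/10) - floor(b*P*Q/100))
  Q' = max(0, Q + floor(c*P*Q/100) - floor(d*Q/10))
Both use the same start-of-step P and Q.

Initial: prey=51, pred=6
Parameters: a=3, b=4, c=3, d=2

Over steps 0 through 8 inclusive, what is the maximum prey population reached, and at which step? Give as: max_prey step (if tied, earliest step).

Answer: 54 1

Derivation:
Step 1: prey: 51+15-12=54; pred: 6+9-1=14
Step 2: prey: 54+16-30=40; pred: 14+22-2=34
Step 3: prey: 40+12-54=0; pred: 34+40-6=68
Step 4: prey: 0+0-0=0; pred: 68+0-13=55
Step 5: prey: 0+0-0=0; pred: 55+0-11=44
Step 6: prey: 0+0-0=0; pred: 44+0-8=36
Step 7: prey: 0+0-0=0; pred: 36+0-7=29
Step 8: prey: 0+0-0=0; pred: 29+0-5=24
Max prey = 54 at step 1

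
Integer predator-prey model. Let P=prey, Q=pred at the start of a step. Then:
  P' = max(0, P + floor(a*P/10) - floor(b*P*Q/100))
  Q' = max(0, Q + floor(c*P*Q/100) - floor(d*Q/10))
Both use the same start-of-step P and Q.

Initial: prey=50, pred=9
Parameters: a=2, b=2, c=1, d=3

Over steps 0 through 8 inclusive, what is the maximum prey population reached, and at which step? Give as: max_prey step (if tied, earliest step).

Answer: 51 1

Derivation:
Step 1: prey: 50+10-9=51; pred: 9+4-2=11
Step 2: prey: 51+10-11=50; pred: 11+5-3=13
Step 3: prey: 50+10-13=47; pred: 13+6-3=16
Step 4: prey: 47+9-15=41; pred: 16+7-4=19
Step 5: prey: 41+8-15=34; pred: 19+7-5=21
Step 6: prey: 34+6-14=26; pred: 21+7-6=22
Step 7: prey: 26+5-11=20; pred: 22+5-6=21
Step 8: prey: 20+4-8=16; pred: 21+4-6=19
Max prey = 51 at step 1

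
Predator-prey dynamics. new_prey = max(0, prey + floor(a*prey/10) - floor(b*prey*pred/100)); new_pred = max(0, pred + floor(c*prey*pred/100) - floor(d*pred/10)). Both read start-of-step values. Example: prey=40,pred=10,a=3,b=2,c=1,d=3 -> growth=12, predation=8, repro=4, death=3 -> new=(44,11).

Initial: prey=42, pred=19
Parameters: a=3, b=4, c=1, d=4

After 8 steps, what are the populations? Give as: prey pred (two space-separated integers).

Answer: 13 2

Derivation:
Step 1: prey: 42+12-31=23; pred: 19+7-7=19
Step 2: prey: 23+6-17=12; pred: 19+4-7=16
Step 3: prey: 12+3-7=8; pred: 16+1-6=11
Step 4: prey: 8+2-3=7; pred: 11+0-4=7
Step 5: prey: 7+2-1=8; pred: 7+0-2=5
Step 6: prey: 8+2-1=9; pred: 5+0-2=3
Step 7: prey: 9+2-1=10; pred: 3+0-1=2
Step 8: prey: 10+3-0=13; pred: 2+0-0=2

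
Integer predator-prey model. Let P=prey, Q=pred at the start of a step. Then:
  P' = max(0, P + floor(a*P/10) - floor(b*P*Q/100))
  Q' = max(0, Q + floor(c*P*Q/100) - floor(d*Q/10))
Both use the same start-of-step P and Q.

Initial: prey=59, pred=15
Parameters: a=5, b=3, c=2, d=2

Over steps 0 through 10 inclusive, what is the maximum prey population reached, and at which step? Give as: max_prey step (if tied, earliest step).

Answer: 62 1

Derivation:
Step 1: prey: 59+29-26=62; pred: 15+17-3=29
Step 2: prey: 62+31-53=40; pred: 29+35-5=59
Step 3: prey: 40+20-70=0; pred: 59+47-11=95
Step 4: prey: 0+0-0=0; pred: 95+0-19=76
Step 5: prey: 0+0-0=0; pred: 76+0-15=61
Step 6: prey: 0+0-0=0; pred: 61+0-12=49
Step 7: prey: 0+0-0=0; pred: 49+0-9=40
Step 8: prey: 0+0-0=0; pred: 40+0-8=32
Step 9: prey: 0+0-0=0; pred: 32+0-6=26
Step 10: prey: 0+0-0=0; pred: 26+0-5=21
Max prey = 62 at step 1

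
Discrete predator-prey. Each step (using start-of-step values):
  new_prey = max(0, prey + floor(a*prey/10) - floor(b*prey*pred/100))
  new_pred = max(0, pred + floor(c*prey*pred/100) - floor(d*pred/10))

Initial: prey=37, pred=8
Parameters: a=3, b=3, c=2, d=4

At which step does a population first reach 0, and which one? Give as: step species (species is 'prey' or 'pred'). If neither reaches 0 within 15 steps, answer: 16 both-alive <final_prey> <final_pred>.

Step 1: prey: 37+11-8=40; pred: 8+5-3=10
Step 2: prey: 40+12-12=40; pred: 10+8-4=14
Step 3: prey: 40+12-16=36; pred: 14+11-5=20
Step 4: prey: 36+10-21=25; pred: 20+14-8=26
Step 5: prey: 25+7-19=13; pred: 26+13-10=29
Step 6: prey: 13+3-11=5; pred: 29+7-11=25
Step 7: prey: 5+1-3=3; pred: 25+2-10=17
Step 8: prey: 3+0-1=2; pred: 17+1-6=12
Step 9: prey: 2+0-0=2; pred: 12+0-4=8
Step 10: prey: 2+0-0=2; pred: 8+0-3=5
Step 11: prey: 2+0-0=2; pred: 5+0-2=3
Step 12: prey: 2+0-0=2; pred: 3+0-1=2
Step 13: prey: 2+0-0=2; pred: 2+0-0=2
Steps 14-15: state stable at prey=2, pred=2 (no change)
No extinction within 15 steps

Answer: 16 both-alive 2 2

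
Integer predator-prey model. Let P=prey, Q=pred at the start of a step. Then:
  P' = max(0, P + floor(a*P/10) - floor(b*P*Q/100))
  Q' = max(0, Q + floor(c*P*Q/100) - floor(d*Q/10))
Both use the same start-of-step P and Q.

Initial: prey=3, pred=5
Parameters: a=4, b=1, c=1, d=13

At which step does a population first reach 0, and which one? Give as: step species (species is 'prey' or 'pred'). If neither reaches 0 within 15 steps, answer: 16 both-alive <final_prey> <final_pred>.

Answer: 1 pred

Derivation:
Step 1: prey: 3+1-0=4; pred: 5+0-6=0
First extinction: pred at step 1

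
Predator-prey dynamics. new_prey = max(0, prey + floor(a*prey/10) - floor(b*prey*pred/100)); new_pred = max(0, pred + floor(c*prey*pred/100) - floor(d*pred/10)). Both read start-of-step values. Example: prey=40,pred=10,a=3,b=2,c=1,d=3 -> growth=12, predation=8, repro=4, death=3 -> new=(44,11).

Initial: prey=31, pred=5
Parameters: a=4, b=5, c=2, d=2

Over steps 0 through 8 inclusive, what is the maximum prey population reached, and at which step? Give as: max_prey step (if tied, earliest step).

Answer: 38 2

Derivation:
Step 1: prey: 31+12-7=36; pred: 5+3-1=7
Step 2: prey: 36+14-12=38; pred: 7+5-1=11
Step 3: prey: 38+15-20=33; pred: 11+8-2=17
Step 4: prey: 33+13-28=18; pred: 17+11-3=25
Step 5: prey: 18+7-22=3; pred: 25+9-5=29
Step 6: prey: 3+1-4=0; pred: 29+1-5=25
Step 7: prey: 0+0-0=0; pred: 25+0-5=20
Step 8: prey: 0+0-0=0; pred: 20+0-4=16
Max prey = 38 at step 2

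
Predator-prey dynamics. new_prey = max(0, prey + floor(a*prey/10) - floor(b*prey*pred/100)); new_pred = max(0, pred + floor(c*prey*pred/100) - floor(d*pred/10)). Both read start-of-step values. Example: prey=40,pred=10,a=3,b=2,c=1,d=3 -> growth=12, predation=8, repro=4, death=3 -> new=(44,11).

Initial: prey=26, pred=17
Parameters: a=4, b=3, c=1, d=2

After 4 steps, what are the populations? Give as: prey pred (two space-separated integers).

Answer: 14 19

Derivation:
Step 1: prey: 26+10-13=23; pred: 17+4-3=18
Step 2: prey: 23+9-12=20; pred: 18+4-3=19
Step 3: prey: 20+8-11=17; pred: 19+3-3=19
Step 4: prey: 17+6-9=14; pred: 19+3-3=19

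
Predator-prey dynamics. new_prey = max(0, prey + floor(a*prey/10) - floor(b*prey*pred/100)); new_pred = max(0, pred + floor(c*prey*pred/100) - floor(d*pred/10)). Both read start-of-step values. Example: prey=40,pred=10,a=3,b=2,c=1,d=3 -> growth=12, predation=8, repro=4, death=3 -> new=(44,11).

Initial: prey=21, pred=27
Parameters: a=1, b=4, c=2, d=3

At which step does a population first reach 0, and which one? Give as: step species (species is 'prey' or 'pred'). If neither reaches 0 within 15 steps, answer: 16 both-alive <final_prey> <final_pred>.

Step 1: prey: 21+2-22=1; pred: 27+11-8=30
Step 2: prey: 1+0-1=0; pred: 30+0-9=21
First extinction: prey at step 2

Answer: 2 prey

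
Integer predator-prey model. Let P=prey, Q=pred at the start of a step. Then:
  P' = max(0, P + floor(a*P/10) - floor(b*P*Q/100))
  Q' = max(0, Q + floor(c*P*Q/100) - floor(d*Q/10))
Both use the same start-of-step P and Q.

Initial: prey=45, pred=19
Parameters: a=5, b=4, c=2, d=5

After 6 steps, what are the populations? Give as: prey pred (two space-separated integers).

Answer: 4 4

Derivation:
Step 1: prey: 45+22-34=33; pred: 19+17-9=27
Step 2: prey: 33+16-35=14; pred: 27+17-13=31
Step 3: prey: 14+7-17=4; pred: 31+8-15=24
Step 4: prey: 4+2-3=3; pred: 24+1-12=13
Step 5: prey: 3+1-1=3; pred: 13+0-6=7
Step 6: prey: 3+1-0=4; pred: 7+0-3=4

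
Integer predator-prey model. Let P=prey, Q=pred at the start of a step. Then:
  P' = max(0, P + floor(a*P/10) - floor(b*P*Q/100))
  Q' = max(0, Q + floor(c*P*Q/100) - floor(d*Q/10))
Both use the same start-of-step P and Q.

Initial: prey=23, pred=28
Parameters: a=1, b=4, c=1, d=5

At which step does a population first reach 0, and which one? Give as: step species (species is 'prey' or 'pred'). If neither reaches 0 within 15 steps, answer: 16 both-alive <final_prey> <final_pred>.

Answer: 1 prey

Derivation:
Step 1: prey: 23+2-25=0; pred: 28+6-14=20
First extinction: prey at step 1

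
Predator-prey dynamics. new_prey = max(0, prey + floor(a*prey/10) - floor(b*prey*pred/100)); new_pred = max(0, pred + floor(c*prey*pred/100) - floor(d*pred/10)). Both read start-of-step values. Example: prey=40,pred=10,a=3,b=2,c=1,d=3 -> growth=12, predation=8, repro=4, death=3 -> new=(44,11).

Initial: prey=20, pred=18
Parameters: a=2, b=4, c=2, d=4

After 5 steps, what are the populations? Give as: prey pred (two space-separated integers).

Answer: 3 4

Derivation:
Step 1: prey: 20+4-14=10; pred: 18+7-7=18
Step 2: prey: 10+2-7=5; pred: 18+3-7=14
Step 3: prey: 5+1-2=4; pred: 14+1-5=10
Step 4: prey: 4+0-1=3; pred: 10+0-4=6
Step 5: prey: 3+0-0=3; pred: 6+0-2=4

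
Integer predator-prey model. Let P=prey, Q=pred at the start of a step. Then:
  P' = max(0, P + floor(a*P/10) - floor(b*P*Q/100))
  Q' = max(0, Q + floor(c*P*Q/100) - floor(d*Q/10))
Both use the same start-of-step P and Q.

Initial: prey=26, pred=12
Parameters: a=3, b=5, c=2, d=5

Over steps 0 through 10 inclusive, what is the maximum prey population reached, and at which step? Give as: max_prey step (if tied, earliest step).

Step 1: prey: 26+7-15=18; pred: 12+6-6=12
Step 2: prey: 18+5-10=13; pred: 12+4-6=10
Step 3: prey: 13+3-6=10; pred: 10+2-5=7
Step 4: prey: 10+3-3=10; pred: 7+1-3=5
Step 5: prey: 10+3-2=11; pred: 5+1-2=4
Step 6: prey: 11+3-2=12; pred: 4+0-2=2
Step 7: prey: 12+3-1=14; pred: 2+0-1=1
Step 8: prey: 14+4-0=18; pred: 1+0-0=1
Step 9: prey: 18+5-0=23; pred: 1+0-0=1
Step 10: prey: 23+6-1=28; pred: 1+0-0=1
Max prey = 28 at step 10

Answer: 28 10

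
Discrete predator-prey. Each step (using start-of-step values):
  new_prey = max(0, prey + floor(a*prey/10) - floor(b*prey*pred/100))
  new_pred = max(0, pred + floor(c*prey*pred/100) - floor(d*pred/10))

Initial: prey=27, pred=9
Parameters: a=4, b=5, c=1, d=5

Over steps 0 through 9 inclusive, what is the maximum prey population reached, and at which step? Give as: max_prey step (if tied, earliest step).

Answer: 110 9

Derivation:
Step 1: prey: 27+10-12=25; pred: 9+2-4=7
Step 2: prey: 25+10-8=27; pred: 7+1-3=5
Step 3: prey: 27+10-6=31; pred: 5+1-2=4
Step 4: prey: 31+12-6=37; pred: 4+1-2=3
Step 5: prey: 37+14-5=46; pred: 3+1-1=3
Step 6: prey: 46+18-6=58; pred: 3+1-1=3
Step 7: prey: 58+23-8=73; pred: 3+1-1=3
Step 8: prey: 73+29-10=92; pred: 3+2-1=4
Step 9: prey: 92+36-18=110; pred: 4+3-2=5
Max prey = 110 at step 9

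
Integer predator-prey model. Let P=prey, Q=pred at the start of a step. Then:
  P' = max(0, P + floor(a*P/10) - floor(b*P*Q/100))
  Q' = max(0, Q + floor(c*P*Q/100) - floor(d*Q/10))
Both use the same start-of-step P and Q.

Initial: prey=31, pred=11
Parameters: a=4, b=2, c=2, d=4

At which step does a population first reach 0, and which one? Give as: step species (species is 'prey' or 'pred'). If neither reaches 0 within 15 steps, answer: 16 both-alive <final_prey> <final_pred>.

Answer: 16 both-alive 1 2

Derivation:
Step 1: prey: 31+12-6=37; pred: 11+6-4=13
Step 2: prey: 37+14-9=42; pred: 13+9-5=17
Step 3: prey: 42+16-14=44; pred: 17+14-6=25
Step 4: prey: 44+17-22=39; pred: 25+22-10=37
Step 5: prey: 39+15-28=26; pred: 37+28-14=51
Step 6: prey: 26+10-26=10; pred: 51+26-20=57
Step 7: prey: 10+4-11=3; pred: 57+11-22=46
Step 8: prey: 3+1-2=2; pred: 46+2-18=30
Step 9: prey: 2+0-1=1; pred: 30+1-12=19
Step 10: prey: 1+0-0=1; pred: 19+0-7=12
Step 11: prey: 1+0-0=1; pred: 12+0-4=8
Step 12: prey: 1+0-0=1; pred: 8+0-3=5
Step 13: prey: 1+0-0=1; pred: 5+0-2=3
Step 14: prey: 1+0-0=1; pred: 3+0-1=2
Step 15: prey: 1+0-0=1; pred: 2+0-0=2
No extinction within 15 steps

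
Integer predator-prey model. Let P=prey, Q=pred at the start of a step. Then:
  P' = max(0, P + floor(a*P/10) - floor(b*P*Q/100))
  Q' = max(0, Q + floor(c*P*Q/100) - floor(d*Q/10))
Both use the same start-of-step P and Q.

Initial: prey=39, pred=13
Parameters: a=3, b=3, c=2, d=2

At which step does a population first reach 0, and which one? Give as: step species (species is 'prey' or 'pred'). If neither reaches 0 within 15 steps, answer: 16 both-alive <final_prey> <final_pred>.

Answer: 5 prey

Derivation:
Step 1: prey: 39+11-15=35; pred: 13+10-2=21
Step 2: prey: 35+10-22=23; pred: 21+14-4=31
Step 3: prey: 23+6-21=8; pred: 31+14-6=39
Step 4: prey: 8+2-9=1; pred: 39+6-7=38
Step 5: prey: 1+0-1=0; pred: 38+0-7=31
First extinction: prey at step 5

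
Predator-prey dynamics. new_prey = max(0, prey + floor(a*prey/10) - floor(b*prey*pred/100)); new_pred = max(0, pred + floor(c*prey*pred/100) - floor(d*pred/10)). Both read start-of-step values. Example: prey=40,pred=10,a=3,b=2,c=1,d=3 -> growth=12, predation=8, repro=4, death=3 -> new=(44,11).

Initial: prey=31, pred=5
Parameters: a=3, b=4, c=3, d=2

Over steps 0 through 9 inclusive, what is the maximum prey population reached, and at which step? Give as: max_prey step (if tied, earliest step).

Answer: 34 1

Derivation:
Step 1: prey: 31+9-6=34; pred: 5+4-1=8
Step 2: prey: 34+10-10=34; pred: 8+8-1=15
Step 3: prey: 34+10-20=24; pred: 15+15-3=27
Step 4: prey: 24+7-25=6; pred: 27+19-5=41
Step 5: prey: 6+1-9=0; pred: 41+7-8=40
Step 6: prey: 0+0-0=0; pred: 40+0-8=32
Step 7: prey: 0+0-0=0; pred: 32+0-6=26
Step 8: prey: 0+0-0=0; pred: 26+0-5=21
Step 9: prey: 0+0-0=0; pred: 21+0-4=17
Max prey = 34 at step 1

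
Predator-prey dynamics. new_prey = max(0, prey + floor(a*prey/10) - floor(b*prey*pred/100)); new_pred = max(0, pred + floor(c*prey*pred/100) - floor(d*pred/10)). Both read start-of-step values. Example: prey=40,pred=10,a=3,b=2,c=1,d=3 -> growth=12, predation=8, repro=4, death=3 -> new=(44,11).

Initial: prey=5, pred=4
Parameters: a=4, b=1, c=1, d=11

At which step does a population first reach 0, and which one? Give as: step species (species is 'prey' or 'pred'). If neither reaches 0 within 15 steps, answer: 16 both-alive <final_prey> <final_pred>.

Step 1: prey: 5+2-0=7; pred: 4+0-4=0
First extinction: pred at step 1

Answer: 1 pred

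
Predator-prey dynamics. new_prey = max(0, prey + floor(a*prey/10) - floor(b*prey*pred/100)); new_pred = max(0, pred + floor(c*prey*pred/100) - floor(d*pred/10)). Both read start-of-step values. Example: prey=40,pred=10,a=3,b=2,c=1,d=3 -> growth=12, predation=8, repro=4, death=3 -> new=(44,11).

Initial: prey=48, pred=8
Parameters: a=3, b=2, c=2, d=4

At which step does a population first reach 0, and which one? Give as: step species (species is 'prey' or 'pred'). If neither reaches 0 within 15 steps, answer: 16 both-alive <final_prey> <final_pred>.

Answer: 6 prey

Derivation:
Step 1: prey: 48+14-7=55; pred: 8+7-3=12
Step 2: prey: 55+16-13=58; pred: 12+13-4=21
Step 3: prey: 58+17-24=51; pred: 21+24-8=37
Step 4: prey: 51+15-37=29; pred: 37+37-14=60
Step 5: prey: 29+8-34=3; pred: 60+34-24=70
Step 6: prey: 3+0-4=0; pred: 70+4-28=46
First extinction: prey at step 6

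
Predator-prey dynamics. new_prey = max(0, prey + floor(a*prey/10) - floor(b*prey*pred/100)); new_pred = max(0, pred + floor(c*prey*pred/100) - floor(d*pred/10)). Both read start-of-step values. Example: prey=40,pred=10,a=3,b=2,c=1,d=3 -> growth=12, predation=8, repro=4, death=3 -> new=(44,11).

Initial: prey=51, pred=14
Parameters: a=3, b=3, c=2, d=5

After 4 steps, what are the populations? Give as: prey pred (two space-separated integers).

Step 1: prey: 51+15-21=45; pred: 14+14-7=21
Step 2: prey: 45+13-28=30; pred: 21+18-10=29
Step 3: prey: 30+9-26=13; pred: 29+17-14=32
Step 4: prey: 13+3-12=4; pred: 32+8-16=24

Answer: 4 24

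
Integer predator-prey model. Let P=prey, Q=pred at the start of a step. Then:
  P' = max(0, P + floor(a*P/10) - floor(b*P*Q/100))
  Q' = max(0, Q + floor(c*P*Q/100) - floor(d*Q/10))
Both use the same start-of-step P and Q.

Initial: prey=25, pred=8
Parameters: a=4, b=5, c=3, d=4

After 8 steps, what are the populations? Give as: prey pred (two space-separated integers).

Step 1: prey: 25+10-10=25; pred: 8+6-3=11
Step 2: prey: 25+10-13=22; pred: 11+8-4=15
Step 3: prey: 22+8-16=14; pred: 15+9-6=18
Step 4: prey: 14+5-12=7; pred: 18+7-7=18
Step 5: prey: 7+2-6=3; pred: 18+3-7=14
Step 6: prey: 3+1-2=2; pred: 14+1-5=10
Step 7: prey: 2+0-1=1; pred: 10+0-4=6
Step 8: prey: 1+0-0=1; pred: 6+0-2=4

Answer: 1 4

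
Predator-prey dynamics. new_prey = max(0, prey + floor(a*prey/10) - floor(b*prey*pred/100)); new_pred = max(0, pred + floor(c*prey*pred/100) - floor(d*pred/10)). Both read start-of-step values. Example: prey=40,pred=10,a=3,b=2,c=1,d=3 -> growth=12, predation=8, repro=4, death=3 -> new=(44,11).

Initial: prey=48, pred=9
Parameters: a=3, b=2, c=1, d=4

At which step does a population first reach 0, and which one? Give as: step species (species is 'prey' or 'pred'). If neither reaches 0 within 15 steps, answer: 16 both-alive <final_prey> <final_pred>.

Step 1: prey: 48+14-8=54; pred: 9+4-3=10
Step 2: prey: 54+16-10=60; pred: 10+5-4=11
Step 3: prey: 60+18-13=65; pred: 11+6-4=13
Step 4: prey: 65+19-16=68; pred: 13+8-5=16
Step 5: prey: 68+20-21=67; pred: 16+10-6=20
Step 6: prey: 67+20-26=61; pred: 20+13-8=25
Step 7: prey: 61+18-30=49; pred: 25+15-10=30
Step 8: prey: 49+14-29=34; pred: 30+14-12=32
Step 9: prey: 34+10-21=23; pred: 32+10-12=30
Step 10: prey: 23+6-13=16; pred: 30+6-12=24
Step 11: prey: 16+4-7=13; pred: 24+3-9=18
Step 12: prey: 13+3-4=12; pred: 18+2-7=13
Step 13: prey: 12+3-3=12; pred: 13+1-5=9
Step 14: prey: 12+3-2=13; pred: 9+1-3=7
Step 15: prey: 13+3-1=15; pred: 7+0-2=5
No extinction within 15 steps

Answer: 16 both-alive 15 5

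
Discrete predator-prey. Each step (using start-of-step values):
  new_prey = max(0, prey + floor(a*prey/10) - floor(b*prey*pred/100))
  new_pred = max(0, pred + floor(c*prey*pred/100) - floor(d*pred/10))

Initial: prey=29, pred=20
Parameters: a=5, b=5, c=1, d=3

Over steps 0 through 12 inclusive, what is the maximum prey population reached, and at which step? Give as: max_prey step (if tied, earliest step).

Answer: 42 12

Derivation:
Step 1: prey: 29+14-29=14; pred: 20+5-6=19
Step 2: prey: 14+7-13=8; pred: 19+2-5=16
Step 3: prey: 8+4-6=6; pred: 16+1-4=13
Step 4: prey: 6+3-3=6; pred: 13+0-3=10
Step 5: prey: 6+3-3=6; pred: 10+0-3=7
Step 6: prey: 6+3-2=7; pred: 7+0-2=5
Step 7: prey: 7+3-1=9; pred: 5+0-1=4
Step 8: prey: 9+4-1=12; pred: 4+0-1=3
Step 9: prey: 12+6-1=17; pred: 3+0-0=3
Step 10: prey: 17+8-2=23; pred: 3+0-0=3
Step 11: prey: 23+11-3=31; pred: 3+0-0=3
Step 12: prey: 31+15-4=42; pred: 3+0-0=3
Max prey = 42 at step 12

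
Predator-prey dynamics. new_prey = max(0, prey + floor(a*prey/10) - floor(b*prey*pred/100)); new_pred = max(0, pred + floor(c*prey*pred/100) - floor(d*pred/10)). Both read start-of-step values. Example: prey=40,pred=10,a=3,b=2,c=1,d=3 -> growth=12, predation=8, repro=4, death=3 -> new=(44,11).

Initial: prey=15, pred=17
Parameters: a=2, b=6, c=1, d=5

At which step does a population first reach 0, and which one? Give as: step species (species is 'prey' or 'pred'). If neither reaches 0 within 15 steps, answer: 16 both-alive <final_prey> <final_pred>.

Step 1: prey: 15+3-15=3; pred: 17+2-8=11
Step 2: prey: 3+0-1=2; pred: 11+0-5=6
Step 3: prey: 2+0-0=2; pred: 6+0-3=3
Step 4: prey: 2+0-0=2; pred: 3+0-1=2
Step 5: prey: 2+0-0=2; pred: 2+0-1=1
Step 6: prey: 2+0-0=2; pred: 1+0-0=1
Steps 7-15: state stable at prey=2, pred=1 (no change)
No extinction within 15 steps

Answer: 16 both-alive 2 1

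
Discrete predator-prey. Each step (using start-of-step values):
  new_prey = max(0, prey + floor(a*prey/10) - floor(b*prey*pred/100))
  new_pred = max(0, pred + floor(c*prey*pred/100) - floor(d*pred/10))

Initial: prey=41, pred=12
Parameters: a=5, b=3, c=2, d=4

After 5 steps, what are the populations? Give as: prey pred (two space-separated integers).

Answer: 0 42

Derivation:
Step 1: prey: 41+20-14=47; pred: 12+9-4=17
Step 2: prey: 47+23-23=47; pred: 17+15-6=26
Step 3: prey: 47+23-36=34; pred: 26+24-10=40
Step 4: prey: 34+17-40=11; pred: 40+27-16=51
Step 5: prey: 11+5-16=0; pred: 51+11-20=42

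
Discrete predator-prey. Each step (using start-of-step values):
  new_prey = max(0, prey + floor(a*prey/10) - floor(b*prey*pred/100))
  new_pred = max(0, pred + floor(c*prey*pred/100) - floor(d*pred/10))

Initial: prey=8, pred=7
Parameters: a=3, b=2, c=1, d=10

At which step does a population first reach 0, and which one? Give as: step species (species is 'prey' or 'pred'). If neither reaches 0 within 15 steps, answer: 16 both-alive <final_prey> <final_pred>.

Answer: 1 pred

Derivation:
Step 1: prey: 8+2-1=9; pred: 7+0-7=0
First extinction: pred at step 1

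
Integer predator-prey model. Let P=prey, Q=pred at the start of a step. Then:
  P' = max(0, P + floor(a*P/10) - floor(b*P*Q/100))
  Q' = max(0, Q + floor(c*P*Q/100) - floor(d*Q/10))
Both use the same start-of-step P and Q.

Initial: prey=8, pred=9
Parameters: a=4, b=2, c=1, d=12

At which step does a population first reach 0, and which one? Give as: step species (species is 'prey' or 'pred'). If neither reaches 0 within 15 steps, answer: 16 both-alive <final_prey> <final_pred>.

Answer: 1 pred

Derivation:
Step 1: prey: 8+3-1=10; pred: 9+0-10=0
First extinction: pred at step 1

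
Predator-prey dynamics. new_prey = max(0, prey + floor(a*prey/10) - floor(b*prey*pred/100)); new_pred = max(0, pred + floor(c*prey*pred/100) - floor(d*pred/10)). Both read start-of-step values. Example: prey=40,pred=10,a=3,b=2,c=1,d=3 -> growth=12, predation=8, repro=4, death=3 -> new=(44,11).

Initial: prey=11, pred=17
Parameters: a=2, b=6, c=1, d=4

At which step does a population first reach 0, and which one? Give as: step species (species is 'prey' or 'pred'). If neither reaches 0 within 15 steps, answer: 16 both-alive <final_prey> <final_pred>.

Answer: 16 both-alive 1 2

Derivation:
Step 1: prey: 11+2-11=2; pred: 17+1-6=12
Step 2: prey: 2+0-1=1; pred: 12+0-4=8
Step 3: prey: 1+0-0=1; pred: 8+0-3=5
Step 4: prey: 1+0-0=1; pred: 5+0-2=3
Step 5: prey: 1+0-0=1; pred: 3+0-1=2
Step 6: prey: 1+0-0=1; pred: 2+0-0=2
Steps 7-15: state stable at prey=1, pred=2 (no change)
No extinction within 15 steps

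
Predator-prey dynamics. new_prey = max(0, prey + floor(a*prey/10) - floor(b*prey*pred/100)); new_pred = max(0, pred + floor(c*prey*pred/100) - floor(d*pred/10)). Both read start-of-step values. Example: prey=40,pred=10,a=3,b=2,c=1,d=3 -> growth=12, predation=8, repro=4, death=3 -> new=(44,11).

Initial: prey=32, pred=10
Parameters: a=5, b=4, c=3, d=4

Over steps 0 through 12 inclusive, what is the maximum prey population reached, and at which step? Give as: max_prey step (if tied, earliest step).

Answer: 36 1

Derivation:
Step 1: prey: 32+16-12=36; pred: 10+9-4=15
Step 2: prey: 36+18-21=33; pred: 15+16-6=25
Step 3: prey: 33+16-33=16; pred: 25+24-10=39
Step 4: prey: 16+8-24=0; pred: 39+18-15=42
Step 5: prey: 0+0-0=0; pred: 42+0-16=26
Step 6: prey: 0+0-0=0; pred: 26+0-10=16
Step 7: prey: 0+0-0=0; pred: 16+0-6=10
Step 8: prey: 0+0-0=0; pred: 10+0-4=6
Step 9: prey: 0+0-0=0; pred: 6+0-2=4
Step 10: prey: 0+0-0=0; pred: 4+0-1=3
Step 11: prey: 0+0-0=0; pred: 3+0-1=2
Step 12: prey: 0+0-0=0; pred: 2+0-0=2
Max prey = 36 at step 1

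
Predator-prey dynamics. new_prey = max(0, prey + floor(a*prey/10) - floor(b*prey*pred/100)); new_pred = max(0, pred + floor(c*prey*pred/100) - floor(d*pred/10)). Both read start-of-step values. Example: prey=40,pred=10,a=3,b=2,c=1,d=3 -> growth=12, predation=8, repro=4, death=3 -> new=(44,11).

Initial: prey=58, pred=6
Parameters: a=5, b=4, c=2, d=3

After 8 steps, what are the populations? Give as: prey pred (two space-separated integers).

Answer: 0 21

Derivation:
Step 1: prey: 58+29-13=74; pred: 6+6-1=11
Step 2: prey: 74+37-32=79; pred: 11+16-3=24
Step 3: prey: 79+39-75=43; pred: 24+37-7=54
Step 4: prey: 43+21-92=0; pred: 54+46-16=84
Step 5: prey: 0+0-0=0; pred: 84+0-25=59
Step 6: prey: 0+0-0=0; pred: 59+0-17=42
Step 7: prey: 0+0-0=0; pred: 42+0-12=30
Step 8: prey: 0+0-0=0; pred: 30+0-9=21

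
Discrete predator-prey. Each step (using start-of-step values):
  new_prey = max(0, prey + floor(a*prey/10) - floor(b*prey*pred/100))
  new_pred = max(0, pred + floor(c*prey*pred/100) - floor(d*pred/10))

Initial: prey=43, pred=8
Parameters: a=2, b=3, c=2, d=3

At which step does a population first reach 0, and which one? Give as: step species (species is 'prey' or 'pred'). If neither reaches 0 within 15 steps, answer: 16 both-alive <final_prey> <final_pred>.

Step 1: prey: 43+8-10=41; pred: 8+6-2=12
Step 2: prey: 41+8-14=35; pred: 12+9-3=18
Step 3: prey: 35+7-18=24; pred: 18+12-5=25
Step 4: prey: 24+4-18=10; pred: 25+12-7=30
Step 5: prey: 10+2-9=3; pred: 30+6-9=27
Step 6: prey: 3+0-2=1; pred: 27+1-8=20
Step 7: prey: 1+0-0=1; pred: 20+0-6=14
Step 8: prey: 1+0-0=1; pred: 14+0-4=10
Step 9: prey: 1+0-0=1; pred: 10+0-3=7
Step 10: prey: 1+0-0=1; pred: 7+0-2=5
Step 11: prey: 1+0-0=1; pred: 5+0-1=4
Step 12: prey: 1+0-0=1; pred: 4+0-1=3
Step 13: prey: 1+0-0=1; pred: 3+0-0=3
Steps 14-15: state stable at prey=1, pred=3 (no change)
No extinction within 15 steps

Answer: 16 both-alive 1 3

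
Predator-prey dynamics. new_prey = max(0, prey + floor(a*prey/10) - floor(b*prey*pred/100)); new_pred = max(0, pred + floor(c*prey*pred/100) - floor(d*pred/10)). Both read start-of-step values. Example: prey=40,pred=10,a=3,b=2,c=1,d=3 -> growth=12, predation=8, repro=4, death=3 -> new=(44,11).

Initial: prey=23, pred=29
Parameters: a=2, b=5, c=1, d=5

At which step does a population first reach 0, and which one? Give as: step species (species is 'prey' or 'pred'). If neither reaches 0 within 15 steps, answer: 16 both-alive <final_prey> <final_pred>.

Step 1: prey: 23+4-33=0; pred: 29+6-14=21
First extinction: prey at step 1

Answer: 1 prey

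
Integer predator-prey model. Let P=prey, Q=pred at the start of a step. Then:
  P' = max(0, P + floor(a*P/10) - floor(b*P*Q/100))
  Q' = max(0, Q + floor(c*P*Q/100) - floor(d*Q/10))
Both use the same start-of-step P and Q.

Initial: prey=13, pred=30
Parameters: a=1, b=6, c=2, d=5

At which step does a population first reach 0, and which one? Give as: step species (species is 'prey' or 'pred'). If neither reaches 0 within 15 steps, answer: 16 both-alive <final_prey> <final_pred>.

Step 1: prey: 13+1-23=0; pred: 30+7-15=22
First extinction: prey at step 1

Answer: 1 prey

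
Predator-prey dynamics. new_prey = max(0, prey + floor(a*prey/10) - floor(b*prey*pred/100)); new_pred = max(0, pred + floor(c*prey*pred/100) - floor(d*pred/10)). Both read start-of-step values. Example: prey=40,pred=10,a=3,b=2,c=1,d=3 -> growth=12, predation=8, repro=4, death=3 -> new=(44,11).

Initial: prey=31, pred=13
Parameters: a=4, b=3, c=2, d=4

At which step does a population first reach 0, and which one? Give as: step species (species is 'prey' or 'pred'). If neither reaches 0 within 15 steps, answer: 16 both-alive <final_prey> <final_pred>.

Step 1: prey: 31+12-12=31; pred: 13+8-5=16
Step 2: prey: 31+12-14=29; pred: 16+9-6=19
Step 3: prey: 29+11-16=24; pred: 19+11-7=23
Step 4: prey: 24+9-16=17; pred: 23+11-9=25
Step 5: prey: 17+6-12=11; pred: 25+8-10=23
Step 6: prey: 11+4-7=8; pred: 23+5-9=19
Step 7: prey: 8+3-4=7; pred: 19+3-7=15
Step 8: prey: 7+2-3=6; pred: 15+2-6=11
Step 9: prey: 6+2-1=7; pred: 11+1-4=8
Step 10: prey: 7+2-1=8; pred: 8+1-3=6
Step 11: prey: 8+3-1=10; pred: 6+0-2=4
Step 12: prey: 10+4-1=13; pred: 4+0-1=3
Step 13: prey: 13+5-1=17; pred: 3+0-1=2
Step 14: prey: 17+6-1=22; pred: 2+0-0=2
Step 15: prey: 22+8-1=29; pred: 2+0-0=2
No extinction within 15 steps

Answer: 16 both-alive 29 2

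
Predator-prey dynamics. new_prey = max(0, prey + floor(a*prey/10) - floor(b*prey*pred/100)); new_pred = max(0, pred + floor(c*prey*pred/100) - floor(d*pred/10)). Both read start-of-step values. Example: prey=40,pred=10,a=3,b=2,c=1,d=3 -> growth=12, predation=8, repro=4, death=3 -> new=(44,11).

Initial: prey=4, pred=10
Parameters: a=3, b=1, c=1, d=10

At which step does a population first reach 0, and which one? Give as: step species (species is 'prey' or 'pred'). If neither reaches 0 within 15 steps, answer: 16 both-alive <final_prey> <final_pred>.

Answer: 1 pred

Derivation:
Step 1: prey: 4+1-0=5; pred: 10+0-10=0
First extinction: pred at step 1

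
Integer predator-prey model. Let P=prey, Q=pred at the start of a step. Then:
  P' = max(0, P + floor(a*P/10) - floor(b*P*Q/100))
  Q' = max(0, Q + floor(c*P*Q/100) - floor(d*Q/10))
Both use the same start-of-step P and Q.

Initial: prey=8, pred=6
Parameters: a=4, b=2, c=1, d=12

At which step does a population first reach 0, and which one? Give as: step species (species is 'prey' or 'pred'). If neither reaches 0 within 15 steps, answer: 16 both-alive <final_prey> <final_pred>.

Step 1: prey: 8+3-0=11; pred: 6+0-7=0
First extinction: pred at step 1

Answer: 1 pred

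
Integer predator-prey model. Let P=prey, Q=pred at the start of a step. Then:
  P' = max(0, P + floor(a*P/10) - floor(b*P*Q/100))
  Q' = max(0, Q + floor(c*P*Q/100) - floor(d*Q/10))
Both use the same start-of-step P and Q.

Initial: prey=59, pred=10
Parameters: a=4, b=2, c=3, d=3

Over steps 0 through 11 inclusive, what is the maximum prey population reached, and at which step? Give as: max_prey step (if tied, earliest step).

Step 1: prey: 59+23-11=71; pred: 10+17-3=24
Step 2: prey: 71+28-34=65; pred: 24+51-7=68
Step 3: prey: 65+26-88=3; pred: 68+132-20=180
Step 4: prey: 3+1-10=0; pred: 180+16-54=142
Step 5: prey: 0+0-0=0; pred: 142+0-42=100
Step 6: prey: 0+0-0=0; pred: 100+0-30=70
Step 7: prey: 0+0-0=0; pred: 70+0-21=49
Step 8: prey: 0+0-0=0; pred: 49+0-14=35
Step 9: prey: 0+0-0=0; pred: 35+0-10=25
Step 10: prey: 0+0-0=0; pred: 25+0-7=18
Step 11: prey: 0+0-0=0; pred: 18+0-5=13
Max prey = 71 at step 1

Answer: 71 1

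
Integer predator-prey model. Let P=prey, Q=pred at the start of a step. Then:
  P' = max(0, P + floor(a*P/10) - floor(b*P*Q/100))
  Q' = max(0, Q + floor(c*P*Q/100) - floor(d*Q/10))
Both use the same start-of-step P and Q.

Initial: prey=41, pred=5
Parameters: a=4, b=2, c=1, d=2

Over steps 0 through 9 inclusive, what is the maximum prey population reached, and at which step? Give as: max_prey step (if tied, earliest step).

Answer: 99 4

Derivation:
Step 1: prey: 41+16-4=53; pred: 5+2-1=6
Step 2: prey: 53+21-6=68; pred: 6+3-1=8
Step 3: prey: 68+27-10=85; pred: 8+5-1=12
Step 4: prey: 85+34-20=99; pred: 12+10-2=20
Step 5: prey: 99+39-39=99; pred: 20+19-4=35
Step 6: prey: 99+39-69=69; pred: 35+34-7=62
Step 7: prey: 69+27-85=11; pred: 62+42-12=92
Step 8: prey: 11+4-20=0; pred: 92+10-18=84
Step 9: prey: 0+0-0=0; pred: 84+0-16=68
Max prey = 99 at step 4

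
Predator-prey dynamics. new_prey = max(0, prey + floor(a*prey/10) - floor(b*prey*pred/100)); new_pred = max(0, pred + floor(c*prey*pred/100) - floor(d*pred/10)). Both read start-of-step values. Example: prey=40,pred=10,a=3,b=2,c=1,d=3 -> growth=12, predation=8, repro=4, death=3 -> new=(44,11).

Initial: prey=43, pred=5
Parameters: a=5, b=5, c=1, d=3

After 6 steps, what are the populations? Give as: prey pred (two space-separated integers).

Step 1: prey: 43+21-10=54; pred: 5+2-1=6
Step 2: prey: 54+27-16=65; pred: 6+3-1=8
Step 3: prey: 65+32-26=71; pred: 8+5-2=11
Step 4: prey: 71+35-39=67; pred: 11+7-3=15
Step 5: prey: 67+33-50=50; pred: 15+10-4=21
Step 6: prey: 50+25-52=23; pred: 21+10-6=25

Answer: 23 25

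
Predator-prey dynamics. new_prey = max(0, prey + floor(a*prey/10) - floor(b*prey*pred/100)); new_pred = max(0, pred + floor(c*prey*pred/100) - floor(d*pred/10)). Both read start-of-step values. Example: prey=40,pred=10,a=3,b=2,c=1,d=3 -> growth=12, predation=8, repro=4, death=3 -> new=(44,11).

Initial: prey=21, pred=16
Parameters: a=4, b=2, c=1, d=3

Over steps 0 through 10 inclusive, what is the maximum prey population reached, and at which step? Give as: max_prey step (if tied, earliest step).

Answer: 51 8

Derivation:
Step 1: prey: 21+8-6=23; pred: 16+3-4=15
Step 2: prey: 23+9-6=26; pred: 15+3-4=14
Step 3: prey: 26+10-7=29; pred: 14+3-4=13
Step 4: prey: 29+11-7=33; pred: 13+3-3=13
Step 5: prey: 33+13-8=38; pred: 13+4-3=14
Step 6: prey: 38+15-10=43; pred: 14+5-4=15
Step 7: prey: 43+17-12=48; pred: 15+6-4=17
Step 8: prey: 48+19-16=51; pred: 17+8-5=20
Step 9: prey: 51+20-20=51; pred: 20+10-6=24
Step 10: prey: 51+20-24=47; pred: 24+12-7=29
Max prey = 51 at step 8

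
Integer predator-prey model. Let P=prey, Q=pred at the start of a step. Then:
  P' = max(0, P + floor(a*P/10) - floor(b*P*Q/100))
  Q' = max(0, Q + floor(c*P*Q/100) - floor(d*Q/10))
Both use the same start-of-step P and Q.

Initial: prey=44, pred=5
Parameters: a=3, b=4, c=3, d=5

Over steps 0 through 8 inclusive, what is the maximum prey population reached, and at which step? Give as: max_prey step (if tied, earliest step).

Step 1: prey: 44+13-8=49; pred: 5+6-2=9
Step 2: prey: 49+14-17=46; pred: 9+13-4=18
Step 3: prey: 46+13-33=26; pred: 18+24-9=33
Step 4: prey: 26+7-34=0; pred: 33+25-16=42
Step 5: prey: 0+0-0=0; pred: 42+0-21=21
Step 6: prey: 0+0-0=0; pred: 21+0-10=11
Step 7: prey: 0+0-0=0; pred: 11+0-5=6
Step 8: prey: 0+0-0=0; pred: 6+0-3=3
Max prey = 49 at step 1

Answer: 49 1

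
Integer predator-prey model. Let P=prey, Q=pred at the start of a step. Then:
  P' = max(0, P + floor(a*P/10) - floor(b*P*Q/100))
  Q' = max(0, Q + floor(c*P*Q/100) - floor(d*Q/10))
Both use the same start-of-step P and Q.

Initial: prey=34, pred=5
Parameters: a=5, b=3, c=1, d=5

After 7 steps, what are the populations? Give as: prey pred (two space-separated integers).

Step 1: prey: 34+17-5=46; pred: 5+1-2=4
Step 2: prey: 46+23-5=64; pred: 4+1-2=3
Step 3: prey: 64+32-5=91; pred: 3+1-1=3
Step 4: prey: 91+45-8=128; pred: 3+2-1=4
Step 5: prey: 128+64-15=177; pred: 4+5-2=7
Step 6: prey: 177+88-37=228; pred: 7+12-3=16
Step 7: prey: 228+114-109=233; pred: 16+36-8=44

Answer: 233 44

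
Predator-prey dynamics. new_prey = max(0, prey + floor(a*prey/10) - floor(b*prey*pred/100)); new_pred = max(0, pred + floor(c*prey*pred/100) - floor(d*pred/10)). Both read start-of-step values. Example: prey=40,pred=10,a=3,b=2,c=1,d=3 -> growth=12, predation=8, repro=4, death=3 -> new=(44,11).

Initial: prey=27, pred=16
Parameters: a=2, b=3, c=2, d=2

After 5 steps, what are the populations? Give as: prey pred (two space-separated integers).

Answer: 1 20

Derivation:
Step 1: prey: 27+5-12=20; pred: 16+8-3=21
Step 2: prey: 20+4-12=12; pred: 21+8-4=25
Step 3: prey: 12+2-9=5; pred: 25+6-5=26
Step 4: prey: 5+1-3=3; pred: 26+2-5=23
Step 5: prey: 3+0-2=1; pred: 23+1-4=20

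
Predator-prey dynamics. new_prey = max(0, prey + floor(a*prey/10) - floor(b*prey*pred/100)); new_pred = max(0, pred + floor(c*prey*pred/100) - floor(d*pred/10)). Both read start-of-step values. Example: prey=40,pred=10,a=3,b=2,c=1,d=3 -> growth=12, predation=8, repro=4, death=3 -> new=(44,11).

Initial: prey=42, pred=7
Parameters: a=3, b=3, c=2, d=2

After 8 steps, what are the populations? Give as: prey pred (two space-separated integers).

Answer: 0 25

Derivation:
Step 1: prey: 42+12-8=46; pred: 7+5-1=11
Step 2: prey: 46+13-15=44; pred: 11+10-2=19
Step 3: prey: 44+13-25=32; pred: 19+16-3=32
Step 4: prey: 32+9-30=11; pred: 32+20-6=46
Step 5: prey: 11+3-15=0; pred: 46+10-9=47
Step 6: prey: 0+0-0=0; pred: 47+0-9=38
Step 7: prey: 0+0-0=0; pred: 38+0-7=31
Step 8: prey: 0+0-0=0; pred: 31+0-6=25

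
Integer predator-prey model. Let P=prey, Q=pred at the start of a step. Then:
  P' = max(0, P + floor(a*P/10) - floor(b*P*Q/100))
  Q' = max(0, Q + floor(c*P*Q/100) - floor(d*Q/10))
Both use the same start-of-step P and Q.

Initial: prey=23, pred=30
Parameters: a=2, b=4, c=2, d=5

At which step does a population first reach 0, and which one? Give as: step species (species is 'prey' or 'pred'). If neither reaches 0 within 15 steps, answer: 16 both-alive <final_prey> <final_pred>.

Step 1: prey: 23+4-27=0; pred: 30+13-15=28
First extinction: prey at step 1

Answer: 1 prey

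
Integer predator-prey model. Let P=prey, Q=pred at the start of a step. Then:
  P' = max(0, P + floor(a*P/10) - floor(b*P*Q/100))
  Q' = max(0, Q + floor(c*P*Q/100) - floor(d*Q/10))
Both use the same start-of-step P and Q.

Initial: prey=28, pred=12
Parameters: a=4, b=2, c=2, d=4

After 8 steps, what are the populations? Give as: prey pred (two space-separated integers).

Answer: 3 31

Derivation:
Step 1: prey: 28+11-6=33; pred: 12+6-4=14
Step 2: prey: 33+13-9=37; pred: 14+9-5=18
Step 3: prey: 37+14-13=38; pred: 18+13-7=24
Step 4: prey: 38+15-18=35; pred: 24+18-9=33
Step 5: prey: 35+14-23=26; pred: 33+23-13=43
Step 6: prey: 26+10-22=14; pred: 43+22-17=48
Step 7: prey: 14+5-13=6; pred: 48+13-19=42
Step 8: prey: 6+2-5=3; pred: 42+5-16=31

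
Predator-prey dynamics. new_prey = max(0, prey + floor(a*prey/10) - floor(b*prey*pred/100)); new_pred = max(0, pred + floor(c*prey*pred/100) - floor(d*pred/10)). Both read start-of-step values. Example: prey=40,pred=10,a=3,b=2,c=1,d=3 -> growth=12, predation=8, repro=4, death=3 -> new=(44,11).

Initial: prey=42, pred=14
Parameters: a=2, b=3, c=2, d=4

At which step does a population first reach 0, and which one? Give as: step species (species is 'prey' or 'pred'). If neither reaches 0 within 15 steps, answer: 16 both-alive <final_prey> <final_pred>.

Step 1: prey: 42+8-17=33; pred: 14+11-5=20
Step 2: prey: 33+6-19=20; pred: 20+13-8=25
Step 3: prey: 20+4-15=9; pred: 25+10-10=25
Step 4: prey: 9+1-6=4; pred: 25+4-10=19
Step 5: prey: 4+0-2=2; pred: 19+1-7=13
Step 6: prey: 2+0-0=2; pred: 13+0-5=8
Step 7: prey: 2+0-0=2; pred: 8+0-3=5
Step 8: prey: 2+0-0=2; pred: 5+0-2=3
Step 9: prey: 2+0-0=2; pred: 3+0-1=2
Step 10: prey: 2+0-0=2; pred: 2+0-0=2
Steps 11-15: state stable at prey=2, pred=2 (no change)
No extinction within 15 steps

Answer: 16 both-alive 2 2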